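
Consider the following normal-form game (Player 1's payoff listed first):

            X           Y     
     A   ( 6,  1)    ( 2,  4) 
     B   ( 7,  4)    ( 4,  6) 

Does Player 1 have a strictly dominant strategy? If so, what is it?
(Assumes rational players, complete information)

Yes, Player 1's strictly dominant strategy is B

Work:
A strategy strictly dominates another if it gives a strictly higher payoff against every opponent action. Compare each pair of P1's strategies column-by-column:
  A vs B: [6 vs 7, 2 vs 4] → A does not strictly dominate B (column X: 6 ≤ 7)
  B vs A: [7 vs 6, 4 vs 2] → B strictly dominates A
B strictly dominates every other strategy → strictly dominant.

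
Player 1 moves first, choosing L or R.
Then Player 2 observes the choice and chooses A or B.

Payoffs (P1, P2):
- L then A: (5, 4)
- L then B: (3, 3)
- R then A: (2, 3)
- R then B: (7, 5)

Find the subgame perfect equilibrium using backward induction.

P1 plays R, P2 plays A after L and B after R; Payoff (7, 5)

Work:
Backward induction:
After L: P2 chooses A → P1 gets 5
After R: P2 chooses B → P1 gets 7
P1 chooses R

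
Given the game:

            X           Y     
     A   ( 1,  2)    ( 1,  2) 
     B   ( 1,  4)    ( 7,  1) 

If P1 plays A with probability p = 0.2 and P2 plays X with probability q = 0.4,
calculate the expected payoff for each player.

E[P1] = 3.88, E[P2] = 2.16

Work:
E[P1] = p·q·π₁(A,X) + p·(1-q)·π₁(A,Y) + (1-p)·q·π₁(B,X) + (1-p)·(1-q)·π₁(B,Y)
= 0.2·0.4·1 + 0.2·0.6·1 + 0.8·0.4·1 + 0.8·0.6·7
= 3.88

E[P2] = 2.16 (similar calculation)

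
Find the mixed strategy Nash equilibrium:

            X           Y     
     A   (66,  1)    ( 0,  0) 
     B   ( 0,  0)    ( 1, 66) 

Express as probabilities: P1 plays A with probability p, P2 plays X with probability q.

p = 0.9851, q = 0.0149

Work:
Find probabilities that make opponent indifferent:
P2 chooses q to make P1 indifferent between A and B
P1 chooses p to make P2 indifferent between X and Y
Mixed NE: P1 plays (A: 0.9851, B: 0.0149), P2 plays (X: 0.0149, Y: 0.9851)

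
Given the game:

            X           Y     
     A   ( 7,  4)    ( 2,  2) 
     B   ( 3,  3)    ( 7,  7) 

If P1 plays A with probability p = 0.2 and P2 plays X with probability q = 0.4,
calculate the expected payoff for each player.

E[P1] = 5.12, E[P2] = 4.88

Work:
E[P1] = p·q·π₁(A,X) + p·(1-q)·π₁(A,Y) + (1-p)·q·π₁(B,X) + (1-p)·(1-q)·π₁(B,Y)
= 0.2·0.4·7 + 0.2·0.6·2 + 0.8·0.4·3 + 0.8·0.6·7
= 5.12

E[P2] = 4.88 (similar calculation)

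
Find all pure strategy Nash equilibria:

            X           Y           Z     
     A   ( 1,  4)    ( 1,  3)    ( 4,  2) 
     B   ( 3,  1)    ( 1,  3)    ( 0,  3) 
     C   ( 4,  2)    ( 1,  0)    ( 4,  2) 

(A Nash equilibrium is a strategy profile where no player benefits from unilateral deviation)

Nash equilibrium: (B, Y), (C, X), (C, Z)

Work:
Best responses:
  P1 vs X: payoffs [1, 3, 4] → best response C (payoff 4)
  P1 vs Y: payoffs [1, 1, 1] → best response A/B/C (payoff 1)
  P1 vs Z: payoffs [4, 0, 4] → best response A/C (payoff 4)
  P2 vs A: payoffs [4, 3, 2] → best response X (payoff 4)
  P2 vs B: payoffs [1, 3, 3] → best response Y/Z (payoff 3)
  P2 vs C: payoffs [2, 0, 2] → best response X/Z (payoff 2)
Mutual best responses: (B,Y), (C,X), (C,Z) → Nash equilibria.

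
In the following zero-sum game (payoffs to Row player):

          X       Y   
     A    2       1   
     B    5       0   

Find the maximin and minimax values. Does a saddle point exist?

Maximin = 1, Minimax = 1, Saddle: True

Work:
Row minimums: [1, 0] → maximin = 1
Column maximums: [5, 1] → minimax = 1
Saddle point exists! Game value = 1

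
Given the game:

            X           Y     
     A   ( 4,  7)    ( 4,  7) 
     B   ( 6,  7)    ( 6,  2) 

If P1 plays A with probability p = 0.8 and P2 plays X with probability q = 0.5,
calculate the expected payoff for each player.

E[P1] = 4.4, E[P2] = 6.5

Work:
E[P1] = p·q·π₁(A,X) + p·(1-q)·π₁(A,Y) + (1-p)·q·π₁(B,X) + (1-p)·(1-q)·π₁(B,Y)
= 0.8·0.5·4 + 0.8·0.5·4 + 0.2·0.5·6 + 0.2·0.5·6
= 4.4

E[P2] = 6.5 (similar calculation)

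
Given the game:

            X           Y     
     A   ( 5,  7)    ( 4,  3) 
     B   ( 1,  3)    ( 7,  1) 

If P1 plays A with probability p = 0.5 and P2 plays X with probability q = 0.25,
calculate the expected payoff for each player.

E[P1] = 4.875, E[P2] = 2.75

Work:
E[P1] = p·q·π₁(A,X) + p·(1-q)·π₁(A,Y) + (1-p)·q·π₁(B,X) + (1-p)·(1-q)·π₁(B,Y)
= 0.5·0.25·5 + 0.5·0.75·4 + 0.5·0.25·1 + 0.5·0.75·7
= 4.875

E[P2] = 2.75 (similar calculation)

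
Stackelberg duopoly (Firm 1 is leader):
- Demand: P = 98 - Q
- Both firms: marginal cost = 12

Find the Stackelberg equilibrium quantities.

q₁* (leader) = 43.0, q₂* (follower) = 21.5

Work:
Follower's reaction: q₂ = (a - c - q₁)/2
Leader substitutes: π₁ = q₁·(a - q₁ - (a-c-q₁)/2 - c)
FOC: q₁* = (98 - 12)/2 = 43.00
Then: q₂* = (98 - 12 - 43.0)/2 = 21.50
Leader has first-mover advantage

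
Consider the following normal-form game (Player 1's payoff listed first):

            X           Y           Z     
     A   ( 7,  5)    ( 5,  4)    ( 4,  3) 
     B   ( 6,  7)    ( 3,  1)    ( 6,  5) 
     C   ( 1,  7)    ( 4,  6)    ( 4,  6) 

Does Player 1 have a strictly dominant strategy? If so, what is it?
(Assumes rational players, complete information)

No strictly dominant strategy exists for Player 1

Work:
A strategy strictly dominates another if it gives a strictly higher payoff against every opponent action. Compare each pair of P1's strategies column-by-column:
  A vs B: [7 vs 6, 5 vs 3, 4 vs 6] → A does not strictly dominate B (column Z: 4 ≤ 6)
  A vs C: [7 vs 1, 5 vs 4, 4 vs 4] → A does not strictly dominate C (column Z: 4 ≤ 4)
  B vs A: [6 vs 7, 3 vs 5, 6 vs 4] → B does not strictly dominate A (column X: 6 ≤ 7)
  B vs C: [6 vs 1, 3 vs 4, 6 vs 4] → B does not strictly dominate C (column Y: 3 ≤ 4)
  C vs A: [1 vs 7, 4 vs 5, 4 vs 4] → C does not strictly dominate A (column X: 1 ≤ 7)
  C vs B: [1 vs 6, 4 vs 3, 4 vs 6] → C does not strictly dominate B (column X: 1 ≤ 6)
No single strategy strictly dominates all others → no strictly dominant strategy.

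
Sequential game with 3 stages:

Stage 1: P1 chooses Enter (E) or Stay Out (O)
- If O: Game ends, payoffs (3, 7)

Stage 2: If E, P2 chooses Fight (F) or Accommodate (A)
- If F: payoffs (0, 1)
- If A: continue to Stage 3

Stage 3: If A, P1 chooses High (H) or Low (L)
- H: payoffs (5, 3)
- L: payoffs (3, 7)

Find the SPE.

SPE: (E, A, H); Outcome (5, 3)

Work:
Stage 3: P1 chooses H (5 vs 3)
Stage 2: P2: F->1, A->3 (anticipating H). Choose A
Stage 1: P1: O->3, E->5 (anticipating A, H). Choose E
SPE path: E -> A -> H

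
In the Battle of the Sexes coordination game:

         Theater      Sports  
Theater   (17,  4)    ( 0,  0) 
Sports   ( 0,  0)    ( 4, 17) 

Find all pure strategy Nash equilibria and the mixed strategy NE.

Pure NE: (Theater, Theater) and (Sports, Sports); Mixed NE: p = 0.8095, q = 0.1905

Work:
Check pure NE:
(Theater, Theater): (17, 4) - no unilateral deviation beneficial
(Sports, Sports): (4, 17) - no unilateral deviation beneficial
Mixed NE: P1 plays Theater with p = 0.8095, P2 plays Theater with q = 0.1905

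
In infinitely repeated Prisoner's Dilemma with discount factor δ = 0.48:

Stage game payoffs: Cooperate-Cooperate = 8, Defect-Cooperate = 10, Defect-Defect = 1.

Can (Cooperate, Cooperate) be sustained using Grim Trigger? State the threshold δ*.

δ* = 0.2222; since δ = 0.48 ≥ 0.2222, cooperation can be sustained

Work:
For Grim Trigger:
Cooperate forever: 8/(1-δ)
Defect then punished: 10 + 1·δ/(1-δ)
Need: 8/(1-δ) ≥ 10 + 1·δ/(1-δ)
Solving: δ ≥ (T-R)/(T-P) = (10-8)/(10-1) = 0.2222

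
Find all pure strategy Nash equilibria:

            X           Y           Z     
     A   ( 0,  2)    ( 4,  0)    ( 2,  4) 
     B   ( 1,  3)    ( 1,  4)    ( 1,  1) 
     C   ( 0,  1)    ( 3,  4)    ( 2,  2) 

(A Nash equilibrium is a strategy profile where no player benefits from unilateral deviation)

Nash equilibrium: (A, Z)

Work:
Best responses:
  P1 vs X: payoffs [0, 1, 0] → best response B (payoff 1)
  P1 vs Y: payoffs [4, 1, 3] → best response A (payoff 4)
  P1 vs Z: payoffs [2, 1, 2] → best response A/C (payoff 2)
  P2 vs A: payoffs [2, 0, 4] → best response Z (payoff 4)
  P2 vs B: payoffs [3, 4, 1] → best response Y (payoff 4)
  P2 vs C: payoffs [1, 4, 2] → best response Y (payoff 4)
Mutual best responses: (A,Z) → Nash equilibria.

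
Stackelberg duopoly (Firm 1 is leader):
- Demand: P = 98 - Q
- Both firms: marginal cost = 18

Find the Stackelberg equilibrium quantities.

q₁* (leader) = 40.0, q₂* (follower) = 20.0

Work:
Follower's reaction: q₂ = (a - c - q₁)/2
Leader substitutes: π₁ = q₁·(a - q₁ - (a-c-q₁)/2 - c)
FOC: q₁* = (98 - 18)/2 = 40.00
Then: q₂* = (98 - 18 - 40.0)/2 = 20.00
Leader has first-mover advantage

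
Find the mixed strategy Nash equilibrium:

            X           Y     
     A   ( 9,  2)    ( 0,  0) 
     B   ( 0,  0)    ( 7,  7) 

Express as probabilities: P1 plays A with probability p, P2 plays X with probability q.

p = 0.7778, q = 0.4375

Work:
Find probabilities that make opponent indifferent:
P2 chooses q to make P1 indifferent between A and B
P1 chooses p to make P2 indifferent between X and Y
Mixed NE: P1 plays (A: 0.7778, B: 0.2222), P2 plays (X: 0.4375, Y: 0.5625)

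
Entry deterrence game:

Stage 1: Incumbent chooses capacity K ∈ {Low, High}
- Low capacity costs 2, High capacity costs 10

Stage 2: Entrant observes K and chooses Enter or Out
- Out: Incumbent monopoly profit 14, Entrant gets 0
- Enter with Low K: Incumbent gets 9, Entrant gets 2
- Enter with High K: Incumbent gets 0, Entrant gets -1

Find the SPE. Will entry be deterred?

SPE: (Low, Enter|Low, Out|High); Entry not deterred. Incumbent net profit = 7, Entrant gets 2

Work:
After Low K: Entrant enters (2 > 0)
After High K: Entrant stays out (-1 < 0)
Incumbent: Low → 9−2=7, High → 14−10=4
Incumbent chooses Low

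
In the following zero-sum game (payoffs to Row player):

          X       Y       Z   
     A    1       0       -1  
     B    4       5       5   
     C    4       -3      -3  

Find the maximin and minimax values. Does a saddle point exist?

Maximin = 4, Minimax = 4, Saddle: True

Work:
Row minimums: [-1, 4, -3] → maximin = 4
Column maximums: [4, 5, 5] → minimax = 4
Saddle point exists! Game value = 4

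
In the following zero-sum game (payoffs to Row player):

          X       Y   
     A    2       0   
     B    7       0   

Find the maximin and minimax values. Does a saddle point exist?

Maximin = 0, Minimax = 0, Saddle: True

Work:
Row minimums: [0, 0] → maximin = 0
Column maximums: [7, 0] → minimax = 0
Saddle point exists! Game value = 0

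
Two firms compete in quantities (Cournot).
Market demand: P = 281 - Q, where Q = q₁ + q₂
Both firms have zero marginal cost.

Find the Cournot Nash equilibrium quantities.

q₁* = q₂* = 93.67; P* = 93.67

Work:
Profit: π_i = P·q_i = (a - q_i - q_j)·q_i
FOC: ∂π_i/∂q_i = a - 2q_i - q_j = 0
Reaction function: q_i = (281 - q_j)/2
Symmetry: q* = 281/3 = 93.67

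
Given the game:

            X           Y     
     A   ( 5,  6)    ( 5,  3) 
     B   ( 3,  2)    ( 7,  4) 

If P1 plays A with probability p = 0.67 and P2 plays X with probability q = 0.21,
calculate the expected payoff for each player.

E[P1] = 5.3828, E[P2] = 3.6135

Work:
E[P1] = p·q·π₁(A,X) + p·(1-q)·π₁(A,Y) + (1-p)·q·π₁(B,X) + (1-p)·(1-q)·π₁(B,Y)
= 0.67·0.21·5 + 0.67·0.79·5 + 0.33·0.21·3 + 0.33·0.79·7
= 5.3828

E[P2] = 3.6135 (similar calculation)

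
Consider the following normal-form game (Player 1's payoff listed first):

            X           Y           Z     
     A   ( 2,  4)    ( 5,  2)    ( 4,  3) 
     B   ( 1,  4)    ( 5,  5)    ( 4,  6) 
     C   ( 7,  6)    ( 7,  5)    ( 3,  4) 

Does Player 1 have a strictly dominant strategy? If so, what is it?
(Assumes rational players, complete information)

No strictly dominant strategy exists for Player 1

Work:
A strategy strictly dominates another if it gives a strictly higher payoff against every opponent action. Compare each pair of P1's strategies column-by-column:
  A vs B: [2 vs 1, 5 vs 5, 4 vs 4] → A does not strictly dominate B (column Y: 5 ≤ 5)
  A vs C: [2 vs 7, 5 vs 7, 4 vs 3] → A does not strictly dominate C (column X: 2 ≤ 7)
  B vs A: [1 vs 2, 5 vs 5, 4 vs 4] → B does not strictly dominate A (column X: 1 ≤ 2)
  B vs C: [1 vs 7, 5 vs 7, 4 vs 3] → B does not strictly dominate C (column X: 1 ≤ 7)
  C vs A: [7 vs 2, 7 vs 5, 3 vs 4] → C does not strictly dominate A (column Z: 3 ≤ 4)
  C vs B: [7 vs 1, 7 vs 5, 3 vs 4] → C does not strictly dominate B (column Z: 3 ≤ 4)
No single strategy strictly dominates all others → no strictly dominant strategy.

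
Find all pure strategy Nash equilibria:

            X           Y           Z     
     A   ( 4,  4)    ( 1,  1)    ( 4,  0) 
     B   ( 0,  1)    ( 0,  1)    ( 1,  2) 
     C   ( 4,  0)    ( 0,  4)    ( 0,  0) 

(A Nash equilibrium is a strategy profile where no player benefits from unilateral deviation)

Nash equilibrium: (A, X)

Work:
Best responses:
  P1 vs X: payoffs [4, 0, 4] → best response A/C (payoff 4)
  P1 vs Y: payoffs [1, 0, 0] → best response A (payoff 1)
  P1 vs Z: payoffs [4, 1, 0] → best response A (payoff 4)
  P2 vs A: payoffs [4, 1, 0] → best response X (payoff 4)
  P2 vs B: payoffs [1, 1, 2] → best response Z (payoff 2)
  P2 vs C: payoffs [0, 4, 0] → best response Y (payoff 4)
Mutual best responses: (A,X) → Nash equilibria.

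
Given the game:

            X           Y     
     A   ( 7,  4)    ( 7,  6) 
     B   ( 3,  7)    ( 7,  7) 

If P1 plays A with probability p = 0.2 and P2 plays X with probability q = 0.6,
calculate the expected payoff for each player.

E[P1] = 5.08, E[P2] = 6.56

Work:
E[P1] = p·q·π₁(A,X) + p·(1-q)·π₁(A,Y) + (1-p)·q·π₁(B,X) + (1-p)·(1-q)·π₁(B,Y)
= 0.2·0.6·7 + 0.2·0.4·7 + 0.8·0.6·3 + 0.8·0.4·7
= 5.08

E[P2] = 6.56 (similar calculation)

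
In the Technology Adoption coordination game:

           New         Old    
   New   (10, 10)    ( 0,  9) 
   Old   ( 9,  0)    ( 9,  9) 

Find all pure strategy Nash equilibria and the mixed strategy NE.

Pure NE: (New, New) and (Old, Old); Mixed NE: p = 0.9, q = 0.9

Work:
Check pure NE:
(New, New): (10, 10) - no unilateral deviation beneficial
(Old, Old): (9, 9) - no unilateral deviation beneficial
Mixed NE: P1 plays New with p = 0.9, P2 plays New with q = 0.9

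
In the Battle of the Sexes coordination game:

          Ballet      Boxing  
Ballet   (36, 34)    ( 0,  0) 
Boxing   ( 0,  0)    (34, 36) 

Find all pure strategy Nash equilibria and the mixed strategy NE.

Pure NE: (Ballet, Ballet) and (Boxing, Boxing); Mixed NE: p = 0.5143, q = 0.4857

Work:
Check pure NE:
(Ballet, Ballet): (36, 34) - no unilateral deviation beneficial
(Boxing, Boxing): (34, 36) - no unilateral deviation beneficial
Mixed NE: P1 plays Ballet with p = 0.5143, P2 plays Ballet with q = 0.4857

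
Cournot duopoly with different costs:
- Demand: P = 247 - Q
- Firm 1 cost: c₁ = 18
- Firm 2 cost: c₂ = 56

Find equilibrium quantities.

q₁* = 89.0, q₂* = 51.0

Work:
Reaction: q₁ = (247 - 18 - q₂)/2
Reaction: q₂ = (247 - 56 - q₁)/2
Solve simultaneously:
q₁* = (247 - 2×18 + 56)/3 = 89.0
q₂* = (247 - 2×56 + 18)/3 = 51.0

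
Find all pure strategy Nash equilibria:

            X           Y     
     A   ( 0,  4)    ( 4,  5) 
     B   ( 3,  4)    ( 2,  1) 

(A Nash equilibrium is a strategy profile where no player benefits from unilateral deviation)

Nash equilibrium: (A, Y), (B, X)

Work:
Best responses:
  P1 vs X: payoffs [0, 3] → best response B (payoff 3)
  P1 vs Y: payoffs [4, 2] → best response A (payoff 4)
  P2 vs A: payoffs [4, 5] → best response Y (payoff 5)
  P2 vs B: payoffs [4, 1] → best response X (payoff 4)
Mutual best responses: (A,Y), (B,X) → Nash equilibria.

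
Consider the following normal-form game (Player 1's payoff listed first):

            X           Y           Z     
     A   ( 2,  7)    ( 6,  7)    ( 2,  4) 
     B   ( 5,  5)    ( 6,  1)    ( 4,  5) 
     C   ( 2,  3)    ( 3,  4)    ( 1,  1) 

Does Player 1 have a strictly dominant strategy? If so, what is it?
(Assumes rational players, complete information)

No strictly dominant strategy exists for Player 1

Work:
A strategy strictly dominates another if it gives a strictly higher payoff against every opponent action. Compare each pair of P1's strategies column-by-column:
  A vs B: [2 vs 5, 6 vs 6, 2 vs 4] → A does not strictly dominate B (column X: 2 ≤ 5)
  A vs C: [2 vs 2, 6 vs 3, 2 vs 1] → A does not strictly dominate C (column X: 2 ≤ 2)
  B vs A: [5 vs 2, 6 vs 6, 4 vs 2] → B does not strictly dominate A (column Y: 6 ≤ 6)
  B vs C: [5 vs 2, 6 vs 3, 4 vs 1] → B strictly dominates C
  C vs A: [2 vs 2, 3 vs 6, 1 vs 2] → C does not strictly dominate A (column X: 2 ≤ 2)
  C vs B: [2 vs 5, 3 vs 6, 1 vs 4] → C does not strictly dominate B (column X: 2 ≤ 5)
No single strategy strictly dominates all others → no strictly dominant strategy.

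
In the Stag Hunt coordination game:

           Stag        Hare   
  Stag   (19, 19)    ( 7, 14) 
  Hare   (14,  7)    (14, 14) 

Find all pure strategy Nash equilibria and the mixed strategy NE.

Pure NE: (Stag, Stag) and (Hare, Hare); Mixed NE: p = 0.5833, q = 0.5833

Work:
Check pure NE:
(Stag, Stag): (19, 19) - no unilateral deviation beneficial
(Hare, Hare): (14, 14) - no unilateral deviation beneficial
Mixed NE: P1 plays Stag with p = 0.5833, P2 plays Stag with q = 0.5833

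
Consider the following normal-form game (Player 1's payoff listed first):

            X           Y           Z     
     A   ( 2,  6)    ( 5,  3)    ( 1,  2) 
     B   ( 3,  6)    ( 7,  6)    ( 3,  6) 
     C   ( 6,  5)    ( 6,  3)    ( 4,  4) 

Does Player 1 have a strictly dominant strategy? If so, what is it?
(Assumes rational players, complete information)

No strictly dominant strategy exists for Player 1

Work:
A strategy strictly dominates another if it gives a strictly higher payoff against every opponent action. Compare each pair of P1's strategies column-by-column:
  A vs B: [2 vs 3, 5 vs 7, 1 vs 3] → A does not strictly dominate B (column X: 2 ≤ 3)
  A vs C: [2 vs 6, 5 vs 6, 1 vs 4] → A does not strictly dominate C (column X: 2 ≤ 6)
  B vs A: [3 vs 2, 7 vs 5, 3 vs 1] → B strictly dominates A
  B vs C: [3 vs 6, 7 vs 6, 3 vs 4] → B does not strictly dominate C (column X: 3 ≤ 6)
  C vs A: [6 vs 2, 6 vs 5, 4 vs 1] → C strictly dominates A
  C vs B: [6 vs 3, 6 vs 7, 4 vs 3] → C does not strictly dominate B (column Y: 6 ≤ 7)
No single strategy strictly dominates all others → no strictly dominant strategy.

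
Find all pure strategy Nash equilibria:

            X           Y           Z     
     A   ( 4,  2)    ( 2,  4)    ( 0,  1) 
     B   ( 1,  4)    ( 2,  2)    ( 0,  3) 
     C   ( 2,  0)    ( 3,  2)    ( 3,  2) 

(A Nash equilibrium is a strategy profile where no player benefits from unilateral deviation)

Nash equilibrium: (C, Y), (C, Z)

Work:
Best responses:
  P1 vs X: payoffs [4, 1, 2] → best response A (payoff 4)
  P1 vs Y: payoffs [2, 2, 3] → best response C (payoff 3)
  P1 vs Z: payoffs [0, 0, 3] → best response C (payoff 3)
  P2 vs A: payoffs [2, 4, 1] → best response Y (payoff 4)
  P2 vs B: payoffs [4, 2, 3] → best response X (payoff 4)
  P2 vs C: payoffs [0, 2, 2] → best response Y/Z (payoff 2)
Mutual best responses: (C,Y), (C,Z) → Nash equilibria.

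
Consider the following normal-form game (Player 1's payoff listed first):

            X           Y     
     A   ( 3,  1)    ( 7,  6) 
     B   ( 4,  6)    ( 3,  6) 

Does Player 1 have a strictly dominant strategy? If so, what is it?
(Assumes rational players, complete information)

No strictly dominant strategy exists for Player 1

Work:
A strategy strictly dominates another if it gives a strictly higher payoff against every opponent action. Compare each pair of P1's strategies column-by-column:
  A vs B: [3 vs 4, 7 vs 3] → A does not strictly dominate B (column X: 3 ≤ 4)
  B vs A: [4 vs 3, 3 vs 7] → B does not strictly dominate A (column Y: 3 ≤ 7)
No single strategy strictly dominates all others → no strictly dominant strategy.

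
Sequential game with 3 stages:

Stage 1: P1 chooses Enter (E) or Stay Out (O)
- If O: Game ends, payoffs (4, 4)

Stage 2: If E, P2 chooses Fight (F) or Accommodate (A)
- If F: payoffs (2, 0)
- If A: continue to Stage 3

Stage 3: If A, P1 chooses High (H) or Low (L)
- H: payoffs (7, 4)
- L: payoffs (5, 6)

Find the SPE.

SPE: (E, A, H); Outcome (7, 4)

Work:
Stage 3: P1 chooses H (7 vs 5)
Stage 2: P2: F->0, A->4 (anticipating H). Choose A
Stage 1: P1: O->4, E->7 (anticipating A, H). Choose E
SPE path: E -> A -> H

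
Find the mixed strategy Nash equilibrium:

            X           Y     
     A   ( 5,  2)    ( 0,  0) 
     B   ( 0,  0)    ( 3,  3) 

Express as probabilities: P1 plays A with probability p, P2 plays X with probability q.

p = 0.6, q = 0.375

Work:
Find probabilities that make opponent indifferent:
P2 chooses q to make P1 indifferent between A and B
P1 chooses p to make P2 indifferent between X and Y
Mixed NE: P1 plays (A: 0.6, B: 0.4), P2 plays (X: 0.375, Y: 0.625)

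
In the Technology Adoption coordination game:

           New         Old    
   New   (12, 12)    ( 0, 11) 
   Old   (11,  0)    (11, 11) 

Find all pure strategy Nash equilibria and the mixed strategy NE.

Pure NE: (New, New) and (Old, Old); Mixed NE: p = 0.9167, q = 0.9167

Work:
Check pure NE:
(New, New): (12, 12) - no unilateral deviation beneficial
(Old, Old): (11, 11) - no unilateral deviation beneficial
Mixed NE: P1 plays New with p = 0.9167, P2 plays New with q = 0.9167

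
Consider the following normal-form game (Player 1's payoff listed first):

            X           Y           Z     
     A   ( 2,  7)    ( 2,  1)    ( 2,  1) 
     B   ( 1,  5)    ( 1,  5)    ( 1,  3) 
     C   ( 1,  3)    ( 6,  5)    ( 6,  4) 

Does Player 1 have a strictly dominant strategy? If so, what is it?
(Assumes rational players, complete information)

No strictly dominant strategy exists for Player 1

Work:
A strategy strictly dominates another if it gives a strictly higher payoff against every opponent action. Compare each pair of P1's strategies column-by-column:
  A vs B: [2 vs 1, 2 vs 1, 2 vs 1] → A strictly dominates B
  A vs C: [2 vs 1, 2 vs 6, 2 vs 6] → A does not strictly dominate C (column Y: 2 ≤ 6)
  B vs A: [1 vs 2, 1 vs 2, 1 vs 2] → B does not strictly dominate A (column X: 1 ≤ 2)
  B vs C: [1 vs 1, 1 vs 6, 1 vs 6] → B does not strictly dominate C (column X: 1 ≤ 1)
  C vs A: [1 vs 2, 6 vs 2, 6 vs 2] → C does not strictly dominate A (column X: 1 ≤ 2)
  C vs B: [1 vs 1, 6 vs 1, 6 vs 1] → C does not strictly dominate B (column X: 1 ≤ 1)
No single strategy strictly dominates all others → no strictly dominant strategy.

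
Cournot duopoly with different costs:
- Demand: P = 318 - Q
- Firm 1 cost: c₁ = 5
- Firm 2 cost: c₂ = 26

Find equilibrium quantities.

q₁* = 111.33, q₂* = 90.33

Work:
Reaction: q₁ = (318 - 5 - q₂)/2
Reaction: q₂ = (318 - 26 - q₁)/2
Solve simultaneously:
q₁* = (318 - 2×5 + 26)/3 = 111.33
q₂* = (318 - 2×26 + 5)/3 = 90.33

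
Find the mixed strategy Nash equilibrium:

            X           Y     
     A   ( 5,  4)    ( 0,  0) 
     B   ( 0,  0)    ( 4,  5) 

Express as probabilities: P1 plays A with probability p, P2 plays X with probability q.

p = 0.5556, q = 0.4444

Work:
Find probabilities that make opponent indifferent:
P2 chooses q to make P1 indifferent between A and B
P1 chooses p to make P2 indifferent between X and Y
Mixed NE: P1 plays (A: 0.5556, B: 0.4444), P2 plays (X: 0.4444, Y: 0.5556)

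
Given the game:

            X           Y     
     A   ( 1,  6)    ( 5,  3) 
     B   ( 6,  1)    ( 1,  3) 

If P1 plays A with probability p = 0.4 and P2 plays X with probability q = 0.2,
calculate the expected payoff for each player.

E[P1] = 2.88, E[P2] = 3.0

Work:
E[P1] = p·q·π₁(A,X) + p·(1-q)·π₁(A,Y) + (1-p)·q·π₁(B,X) + (1-p)·(1-q)·π₁(B,Y)
= 0.4·0.2·1 + 0.4·0.8·5 + 0.6·0.2·6 + 0.6·0.8·1
= 2.88

E[P2] = 3.0 (similar calculation)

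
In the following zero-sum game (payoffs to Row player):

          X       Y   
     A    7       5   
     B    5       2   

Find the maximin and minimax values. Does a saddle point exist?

Maximin = 5, Minimax = 5, Saddle: True

Work:
Row minimums: [5, 2] → maximin = 5
Column maximums: [7, 5] → minimax = 5
Saddle point exists! Game value = 5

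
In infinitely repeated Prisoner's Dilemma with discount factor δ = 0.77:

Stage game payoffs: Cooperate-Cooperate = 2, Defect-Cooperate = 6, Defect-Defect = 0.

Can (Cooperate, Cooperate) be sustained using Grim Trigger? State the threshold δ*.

δ* = 0.6667; since δ = 0.77 ≥ 0.6667, cooperation can be sustained

Work:
For Grim Trigger:
Cooperate forever: 2/(1-δ)
Defect then punished: 6 + 0·δ/(1-δ)
Need: 2/(1-δ) ≥ 6 + 0·δ/(1-δ)
Solving: δ ≥ (T-R)/(T-P) = (6-2)/(6-0) = 0.6667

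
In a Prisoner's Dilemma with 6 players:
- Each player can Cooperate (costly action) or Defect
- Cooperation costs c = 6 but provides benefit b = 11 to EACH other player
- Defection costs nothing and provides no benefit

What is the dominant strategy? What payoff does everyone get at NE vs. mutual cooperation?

Dominant: Defect; NE payoff = 0; Coop payoff = 49

Work:
Defect dominates (saves cost c = 6, benefit to others is external)
NE: All defect → everyone gets 0
If all cooperate: each receives (5)×11 - 6 = 49
Social dilemma: 49 > 0 but NE gives 0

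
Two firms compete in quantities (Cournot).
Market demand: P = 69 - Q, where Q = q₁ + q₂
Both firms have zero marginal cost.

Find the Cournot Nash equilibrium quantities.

q₁* = q₂* = 23.0; P* = 23.0

Work:
Profit: π_i = P·q_i = (a - q_i - q_j)·q_i
FOC: ∂π_i/∂q_i = a - 2q_i - q_j = 0
Reaction function: q_i = (69 - q_j)/2
Symmetry: q* = 69/3 = 23.0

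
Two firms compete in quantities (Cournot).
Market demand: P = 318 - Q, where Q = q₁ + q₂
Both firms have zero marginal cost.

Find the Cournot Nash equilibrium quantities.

q₁* = q₂* = 106.0; P* = 106.0

Work:
Profit: π_i = P·q_i = (a - q_i - q_j)·q_i
FOC: ∂π_i/∂q_i = a - 2q_i - q_j = 0
Reaction function: q_i = (318 - q_j)/2
Symmetry: q* = 318/3 = 106.0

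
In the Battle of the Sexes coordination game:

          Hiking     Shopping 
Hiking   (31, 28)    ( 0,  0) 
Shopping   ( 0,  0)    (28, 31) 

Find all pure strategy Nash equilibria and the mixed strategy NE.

Pure NE: (Hiking, Hiking) and (Shopping, Shopping); Mixed NE: p = 0.5254, q = 0.4746

Work:
Check pure NE:
(Hiking, Hiking): (31, 28) - no unilateral deviation beneficial
(Shopping, Shopping): (28, 31) - no unilateral deviation beneficial
Mixed NE: P1 plays Hiking with p = 0.5254, P2 plays Hiking with q = 0.4746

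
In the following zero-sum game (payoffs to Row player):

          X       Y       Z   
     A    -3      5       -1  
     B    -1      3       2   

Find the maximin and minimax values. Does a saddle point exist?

Maximin = -1, Minimax = -1, Saddle: True

Work:
Row minimums: [-3, -1] → maximin = -1
Column maximums: [-1, 5, 2] → minimax = -1
Saddle point exists! Game value = -1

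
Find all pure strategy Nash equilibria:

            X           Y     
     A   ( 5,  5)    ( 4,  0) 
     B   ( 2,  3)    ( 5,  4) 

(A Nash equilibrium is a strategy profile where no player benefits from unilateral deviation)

Nash equilibrium: (A, X), (B, Y)

Work:
Best responses:
  P1 vs X: payoffs [5, 2] → best response A (payoff 5)
  P1 vs Y: payoffs [4, 5] → best response B (payoff 5)
  P2 vs A: payoffs [5, 0] → best response X (payoff 5)
  P2 vs B: payoffs [3, 4] → best response Y (payoff 4)
Mutual best responses: (A,X), (B,Y) → Nash equilibria.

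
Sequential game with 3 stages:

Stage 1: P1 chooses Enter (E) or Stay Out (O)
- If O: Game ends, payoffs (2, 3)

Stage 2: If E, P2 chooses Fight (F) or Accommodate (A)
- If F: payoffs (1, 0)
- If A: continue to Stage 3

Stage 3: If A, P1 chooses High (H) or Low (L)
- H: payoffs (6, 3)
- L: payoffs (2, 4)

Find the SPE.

SPE: (E, A, H); Outcome (6, 3)

Work:
Stage 3: P1 chooses H (6 vs 2)
Stage 2: P2: F->0, A->3 (anticipating H). Choose A
Stage 1: P1: O->2, E->6 (anticipating A, H). Choose E
SPE path: E -> A -> H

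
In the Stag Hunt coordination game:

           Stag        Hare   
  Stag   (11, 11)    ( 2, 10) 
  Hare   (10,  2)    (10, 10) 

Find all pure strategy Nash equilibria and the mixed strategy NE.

Pure NE: (Stag, Stag) and (Hare, Hare); Mixed NE: p = 0.8889, q = 0.8889

Work:
Check pure NE:
(Stag, Stag): (11, 11) - no unilateral deviation beneficial
(Hare, Hare): (10, 10) - no unilateral deviation beneficial
Mixed NE: P1 plays Stag with p = 0.8889, P2 plays Stag with q = 0.8889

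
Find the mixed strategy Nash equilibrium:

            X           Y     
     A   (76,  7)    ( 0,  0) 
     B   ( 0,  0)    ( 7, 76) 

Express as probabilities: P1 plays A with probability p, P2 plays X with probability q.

p = 0.9157, q = 0.0843

Work:
Find probabilities that make opponent indifferent:
P2 chooses q to make P1 indifferent between A and B
P1 chooses p to make P2 indifferent between X and Y
Mixed NE: P1 plays (A: 0.9157, B: 0.0843), P2 plays (X: 0.0843, Y: 0.9157)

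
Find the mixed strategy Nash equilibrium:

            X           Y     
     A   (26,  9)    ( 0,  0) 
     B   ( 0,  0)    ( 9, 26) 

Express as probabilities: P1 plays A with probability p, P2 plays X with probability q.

p = 0.7429, q = 0.2571

Work:
Find probabilities that make opponent indifferent:
P2 chooses q to make P1 indifferent between A and B
P1 chooses p to make P2 indifferent between X and Y
Mixed NE: P1 plays (A: 0.7429, B: 0.2571), P2 plays (X: 0.2571, Y: 0.7429)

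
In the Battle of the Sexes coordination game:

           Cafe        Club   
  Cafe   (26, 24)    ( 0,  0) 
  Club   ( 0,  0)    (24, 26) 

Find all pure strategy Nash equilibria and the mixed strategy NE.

Pure NE: (Cafe, Cafe) and (Club, Club); Mixed NE: p = 0.52, q = 0.48

Work:
Check pure NE:
(Cafe, Cafe): (26, 24) - no unilateral deviation beneficial
(Club, Club): (24, 26) - no unilateral deviation beneficial
Mixed NE: P1 plays Cafe with p = 0.52, P2 plays Cafe with q = 0.48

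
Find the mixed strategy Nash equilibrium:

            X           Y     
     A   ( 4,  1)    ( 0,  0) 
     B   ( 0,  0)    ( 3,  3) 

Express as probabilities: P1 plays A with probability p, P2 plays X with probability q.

p = 0.75, q = 0.4286

Work:
Find probabilities that make opponent indifferent:
P2 chooses q to make P1 indifferent between A and B
P1 chooses p to make P2 indifferent between X and Y
Mixed NE: P1 plays (A: 0.75, B: 0.25), P2 plays (X: 0.4286, Y: 0.5714)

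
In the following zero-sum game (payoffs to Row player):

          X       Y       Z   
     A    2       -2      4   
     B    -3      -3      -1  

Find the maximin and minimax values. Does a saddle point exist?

Maximin = -2, Minimax = -2, Saddle: True

Work:
Row minimums: [-2, -3] → maximin = -2
Column maximums: [2, -2, 4] → minimax = -2
Saddle point exists! Game value = -2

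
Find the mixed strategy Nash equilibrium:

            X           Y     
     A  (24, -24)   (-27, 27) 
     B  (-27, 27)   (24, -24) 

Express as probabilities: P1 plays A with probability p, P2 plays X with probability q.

p = 0.5, q = 0.5

Work:
Find probabilities that make opponent indifferent:
P2 chooses q to make P1 indifferent between A and B
P1 chooses p to make P2 indifferent between X and Y
Mixed NE: P1 plays (A: 0.5, B: 0.5), P2 plays (X: 0.5, Y: 0.5)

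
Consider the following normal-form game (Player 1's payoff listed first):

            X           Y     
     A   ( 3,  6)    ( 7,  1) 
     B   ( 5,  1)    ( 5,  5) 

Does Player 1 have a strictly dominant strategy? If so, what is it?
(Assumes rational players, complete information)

No strictly dominant strategy exists for Player 1

Work:
A strategy strictly dominates another if it gives a strictly higher payoff against every opponent action. Compare each pair of P1's strategies column-by-column:
  A vs B: [3 vs 5, 7 vs 5] → A does not strictly dominate B (column X: 3 ≤ 5)
  B vs A: [5 vs 3, 5 vs 7] → B does not strictly dominate A (column Y: 5 ≤ 7)
No single strategy strictly dominates all others → no strictly dominant strategy.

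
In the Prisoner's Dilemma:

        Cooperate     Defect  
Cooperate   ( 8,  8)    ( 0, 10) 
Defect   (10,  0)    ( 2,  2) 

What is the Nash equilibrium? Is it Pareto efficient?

(Defect, Defect) is NE; not Pareto efficient

Work:
Defect dominates Cooperate for both players:
If P2 cooperates: Defect (10) > Cooperate (8)
If P2 defects: Defect (2) > Cooperate (0)
NE: (Defect, Defect) with payoff (2, 2)
But (Cooperate, Cooperate) = (8, 8) Pareto dominates (2, 2)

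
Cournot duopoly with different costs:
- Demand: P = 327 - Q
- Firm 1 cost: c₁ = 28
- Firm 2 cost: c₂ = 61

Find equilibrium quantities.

q₁* = 110.67, q₂* = 77.67

Work:
Reaction: q₁ = (327 - 28 - q₂)/2
Reaction: q₂ = (327 - 61 - q₁)/2
Solve simultaneously:
q₁* = (327 - 2×28 + 61)/3 = 110.67
q₂* = (327 - 2×61 + 28)/3 = 77.67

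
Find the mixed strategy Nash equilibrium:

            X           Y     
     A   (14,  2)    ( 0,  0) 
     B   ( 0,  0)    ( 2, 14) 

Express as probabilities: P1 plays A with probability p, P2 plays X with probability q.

p = 0.875, q = 0.125

Work:
Find probabilities that make opponent indifferent:
P2 chooses q to make P1 indifferent between A and B
P1 chooses p to make P2 indifferent between X and Y
Mixed NE: P1 plays (A: 0.875, B: 0.125), P2 plays (X: 0.125, Y: 0.875)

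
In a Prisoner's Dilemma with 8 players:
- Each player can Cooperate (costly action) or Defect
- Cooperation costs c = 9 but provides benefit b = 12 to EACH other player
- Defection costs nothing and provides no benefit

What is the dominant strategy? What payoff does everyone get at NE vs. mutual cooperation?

Dominant: Defect; NE payoff = 0; Coop payoff = 75

Work:
Defect dominates (saves cost c = 9, benefit to others is external)
NE: All defect → everyone gets 0
If all cooperate: each receives (7)×12 - 9 = 75
Social dilemma: 75 > 0 but NE gives 0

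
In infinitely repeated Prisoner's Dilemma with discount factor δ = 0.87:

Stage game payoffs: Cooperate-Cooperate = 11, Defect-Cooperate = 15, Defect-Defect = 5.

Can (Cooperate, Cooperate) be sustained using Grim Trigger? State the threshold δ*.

δ* = 0.4; since δ = 0.87 ≥ 0.4, cooperation can be sustained

Work:
For Grim Trigger:
Cooperate forever: 11/(1-δ)
Defect then punished: 15 + 5·δ/(1-δ)
Need: 11/(1-δ) ≥ 15 + 5·δ/(1-δ)
Solving: δ ≥ (T-R)/(T-P) = (15-11)/(15-5) = 0.4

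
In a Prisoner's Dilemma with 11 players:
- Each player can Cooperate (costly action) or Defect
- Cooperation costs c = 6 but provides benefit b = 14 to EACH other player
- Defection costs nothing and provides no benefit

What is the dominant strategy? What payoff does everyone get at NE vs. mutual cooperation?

Dominant: Defect; NE payoff = 0; Coop payoff = 134

Work:
Defect dominates (saves cost c = 6, benefit to others is external)
NE: All defect → everyone gets 0
If all cooperate: each receives (10)×14 - 6 = 134
Social dilemma: 134 > 0 but NE gives 0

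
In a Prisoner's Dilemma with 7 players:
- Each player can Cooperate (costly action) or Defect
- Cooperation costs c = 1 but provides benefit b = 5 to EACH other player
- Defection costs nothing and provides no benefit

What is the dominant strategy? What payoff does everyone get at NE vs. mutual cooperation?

Dominant: Defect; NE payoff = 0; Coop payoff = 29

Work:
Defect dominates (saves cost c = 1, benefit to others is external)
NE: All defect → everyone gets 0
If all cooperate: each receives (6)×5 - 1 = 29
Social dilemma: 29 > 0 but NE gives 0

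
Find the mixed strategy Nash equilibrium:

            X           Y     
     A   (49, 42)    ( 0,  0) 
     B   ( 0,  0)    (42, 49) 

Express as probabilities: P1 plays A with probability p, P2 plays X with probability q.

p = 0.5385, q = 0.4615

Work:
Find probabilities that make opponent indifferent:
P2 chooses q to make P1 indifferent between A and B
P1 chooses p to make P2 indifferent between X and Y
Mixed NE: P1 plays (A: 0.5385, B: 0.4615), P2 plays (X: 0.4615, Y: 0.5385)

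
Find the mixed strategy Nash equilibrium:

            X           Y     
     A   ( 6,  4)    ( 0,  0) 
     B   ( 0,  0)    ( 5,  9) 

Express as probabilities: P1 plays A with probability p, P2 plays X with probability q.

p = 0.6923, q = 0.4545

Work:
Find probabilities that make opponent indifferent:
P2 chooses q to make P1 indifferent between A and B
P1 chooses p to make P2 indifferent between X and Y
Mixed NE: P1 plays (A: 0.6923, B: 0.3077), P2 plays (X: 0.4545, Y: 0.5455)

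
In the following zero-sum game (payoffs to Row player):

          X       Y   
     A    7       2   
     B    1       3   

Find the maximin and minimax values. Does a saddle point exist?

Maximin = 2, Minimax = 3, Saddle: False

Work:
Row minimums: [2, 1] → maximin = 2
Column maximums: [7, 3] → minimax = 3
No saddle point (maximin ≠ minimax). Mixed strategy needed.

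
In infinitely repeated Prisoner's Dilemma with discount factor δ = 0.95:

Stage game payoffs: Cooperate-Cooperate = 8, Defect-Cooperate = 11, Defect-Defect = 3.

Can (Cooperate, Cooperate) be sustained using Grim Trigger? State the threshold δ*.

δ* = 0.375; since δ = 0.95 ≥ 0.375, cooperation can be sustained

Work:
For Grim Trigger:
Cooperate forever: 8/(1-δ)
Defect then punished: 11 + 3·δ/(1-δ)
Need: 8/(1-δ) ≥ 11 + 3·δ/(1-δ)
Solving: δ ≥ (T-R)/(T-P) = (11-8)/(11-3) = 0.375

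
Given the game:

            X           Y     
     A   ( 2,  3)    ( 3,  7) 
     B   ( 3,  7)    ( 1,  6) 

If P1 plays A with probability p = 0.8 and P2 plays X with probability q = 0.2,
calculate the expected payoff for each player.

E[P1] = 2.52, E[P2] = 6.2

Work:
E[P1] = p·q·π₁(A,X) + p·(1-q)·π₁(A,Y) + (1-p)·q·π₁(B,X) + (1-p)·(1-q)·π₁(B,Y)
= 0.8·0.2·2 + 0.8·0.8·3 + 0.2·0.2·3 + 0.2·0.8·1
= 2.52

E[P2] = 6.2 (similar calculation)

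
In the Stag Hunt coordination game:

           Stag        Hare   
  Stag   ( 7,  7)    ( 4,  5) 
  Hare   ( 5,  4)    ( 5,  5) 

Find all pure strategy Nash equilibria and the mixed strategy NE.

Pure NE: (Stag, Stag) and (Hare, Hare); Mixed NE: p = 0.3333, q = 0.3333

Work:
Check pure NE:
(Stag, Stag): (7, 7) - no unilateral deviation beneficial
(Hare, Hare): (5, 5) - no unilateral deviation beneficial
Mixed NE: P1 plays Stag with p = 0.3333, P2 plays Stag with q = 0.3333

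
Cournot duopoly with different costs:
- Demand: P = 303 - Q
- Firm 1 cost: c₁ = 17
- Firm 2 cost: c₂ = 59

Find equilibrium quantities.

q₁* = 109.33, q₂* = 67.33

Work:
Reaction: q₁ = (303 - 17 - q₂)/2
Reaction: q₂ = (303 - 59 - q₁)/2
Solve simultaneously:
q₁* = (303 - 2×17 + 59)/3 = 109.33
q₂* = (303 - 2×59 + 17)/3 = 67.33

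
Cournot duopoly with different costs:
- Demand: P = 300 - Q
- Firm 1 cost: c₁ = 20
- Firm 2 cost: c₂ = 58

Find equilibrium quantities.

q₁* = 106.0, q₂* = 68.0

Work:
Reaction: q₁ = (300 - 20 - q₂)/2
Reaction: q₂ = (300 - 58 - q₁)/2
Solve simultaneously:
q₁* = (300 - 2×20 + 58)/3 = 106.0
q₂* = (300 - 2×58 + 20)/3 = 68.0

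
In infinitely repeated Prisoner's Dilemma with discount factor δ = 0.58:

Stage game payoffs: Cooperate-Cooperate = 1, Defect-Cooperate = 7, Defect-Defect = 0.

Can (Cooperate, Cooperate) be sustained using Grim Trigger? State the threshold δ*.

δ* = 0.8571; since δ = 0.58 < 0.8571, cooperation cannot be sustained

Work:
For Grim Trigger:
Cooperate forever: 1/(1-δ)
Defect then punished: 7 + 0·δ/(1-δ)
Need: 1/(1-δ) ≥ 7 + 0·δ/(1-δ)
Solving: δ ≥ (T-R)/(T-P) = (7-1)/(7-0) = 0.8571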